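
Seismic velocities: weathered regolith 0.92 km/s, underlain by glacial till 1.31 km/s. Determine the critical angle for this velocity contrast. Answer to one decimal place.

Critical incidence: sin θ_c = V₁/V₂ = 0.92/1.31 = 0.7023.
θ_c = arcsin 0.7023 = 44.61°.

44.6°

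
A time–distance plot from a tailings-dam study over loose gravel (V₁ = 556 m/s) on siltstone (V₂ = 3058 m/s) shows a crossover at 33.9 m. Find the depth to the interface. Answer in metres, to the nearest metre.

14 m

h = (x_cross/2)·√((V₂−V₁)/(V₂+V₁)).
(V₂−V₁)/(V₂+V₁) = (3058−556)/(3058+556) = 0.6923; √ = 0.8321.
h = (33.9/2)·0.8321 = 14.10 m.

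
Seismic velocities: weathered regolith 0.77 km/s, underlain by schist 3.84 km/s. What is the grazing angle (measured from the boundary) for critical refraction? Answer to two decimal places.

78.43°

At critical incidence the refracted ray runs along the interface (θ₂ = 90°), so sin θ_c = V₁/V₂.
θ_c = arcsin(0.77/3.84) = arcsin 0.2005 = 11.57°.
Measured from the interface: 90° − 11.57° = 78.43°.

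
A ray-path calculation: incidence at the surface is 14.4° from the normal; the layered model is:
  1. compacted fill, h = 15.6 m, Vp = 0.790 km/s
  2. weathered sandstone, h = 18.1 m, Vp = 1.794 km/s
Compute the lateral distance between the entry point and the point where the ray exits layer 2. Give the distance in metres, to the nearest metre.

16 m

Apply Snell's law at each interface; in layer i the horizontal offset is hᵢ·tan θᵢ.
Layer 1: θ = 14.40°; offset = 15.6·tan 14.40° = 4.005 m.
Layer 2: sin θ = 1.794·sin 14.4°/0.790 = 0.5647, θ = 34.38°; offset = 18.1·tan 34.38° = 12.386 m.
Total horizontal offset = 16.392 m.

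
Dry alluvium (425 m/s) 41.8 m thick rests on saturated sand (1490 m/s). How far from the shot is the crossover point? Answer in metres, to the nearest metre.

x_cross = 2h·√((V₂+V₁)/(V₂−V₁)).
(V₂+V₁)/(V₂−V₁) = (1490+425)/(1490−425) = 1.7981; √ = 1.3409.
x_cross = 2·41.8·1.3409 = 112.10 m.

112 m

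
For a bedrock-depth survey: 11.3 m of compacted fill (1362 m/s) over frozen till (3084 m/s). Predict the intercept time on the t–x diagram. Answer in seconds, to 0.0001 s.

0.0149 s

tᵢ = 2h·√(V₂²−V₁²)/(V₁V₂).
√(V₂²−V₁²) = √(3084²−1362²) = 2766.9 m/s.
tᵢ = 2·11.3·2766.9/(1362·3084) = 0.01489 s.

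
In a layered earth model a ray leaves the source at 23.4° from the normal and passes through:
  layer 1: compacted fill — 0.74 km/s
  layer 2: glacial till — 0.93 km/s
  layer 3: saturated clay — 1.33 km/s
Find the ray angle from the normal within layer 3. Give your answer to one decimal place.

45.5°

Snell's law across each interface conserves sin θ / V, so sin θ_3 = V_3·sin θ₁/V₁.
sin θ_3 = 1.33 × sin 23.4° / 0.74 = 0.7138.
θ_3 = 45.54° from the vertical.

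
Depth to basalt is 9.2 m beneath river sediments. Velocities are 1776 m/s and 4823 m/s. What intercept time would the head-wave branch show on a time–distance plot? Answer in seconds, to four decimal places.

tᵢ = 2h·√(V₂²−V₁²)/(V₁V₂).
√(V₂²−V₁²) = √(4823²−1776²) = 4484.1 m/s.
tᵢ = 2·9.2·4484.1/(1776·4823) = 0.00963 s.

0.0096 s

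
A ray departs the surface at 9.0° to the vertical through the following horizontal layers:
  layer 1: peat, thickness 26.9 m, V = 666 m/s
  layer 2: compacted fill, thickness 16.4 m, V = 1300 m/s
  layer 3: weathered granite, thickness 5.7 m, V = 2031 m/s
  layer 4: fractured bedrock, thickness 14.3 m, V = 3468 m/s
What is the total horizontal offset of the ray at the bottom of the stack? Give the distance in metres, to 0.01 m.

Apply Snell's law at each interface; in layer i the horizontal offset is hᵢ·tan θᵢ.
Layer 1: θ = 9.00°; offset = 26.9·tan 9.00° = 4.2605 m.
Layer 2: sin θ = 1300·sin 9.0°/666 = 0.3054, θ = 17.78°; offset = 16.4·tan 17.78° = 5.2590 m.
Layer 3: sin θ = 2031·sin 9.0°/666 = 0.4771, θ = 28.49°; offset = 5.7·tan 28.49° = 3.0940 m.
Layer 4: sin θ = 3468·sin 9.0°/666 = 0.8146, θ = 54.55°; offset = 14.3·tan 54.55° = 20.0823 m.
Σ offsets = 32.6958 m.

32.70 m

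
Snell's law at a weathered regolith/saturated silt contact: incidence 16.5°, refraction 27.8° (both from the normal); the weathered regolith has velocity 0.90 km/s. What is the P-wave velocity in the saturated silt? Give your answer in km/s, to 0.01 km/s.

1.48 km/s

sin 16.5° = 0.2840; sin 27.8° = 0.4664.
V₂ = V₁·(sin θ₂/sin θ₁) = 0.90·(0.4664/0.2840) = 1.48 km/s.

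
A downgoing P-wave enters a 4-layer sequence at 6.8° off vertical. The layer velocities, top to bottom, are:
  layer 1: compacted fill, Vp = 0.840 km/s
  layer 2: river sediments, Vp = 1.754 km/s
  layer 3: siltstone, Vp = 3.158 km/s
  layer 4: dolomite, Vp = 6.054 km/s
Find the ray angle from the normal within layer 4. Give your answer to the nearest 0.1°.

58.6°

Snell's law across each interface conserves sin θ / V, so sin θ_4 = V_4·sin θ₁/V₁.
sin θ_4 = 6.054 × sin 6.8° / 0.840 = 0.8534.
θ_4 = arcsin 0.8534 = 58.58°.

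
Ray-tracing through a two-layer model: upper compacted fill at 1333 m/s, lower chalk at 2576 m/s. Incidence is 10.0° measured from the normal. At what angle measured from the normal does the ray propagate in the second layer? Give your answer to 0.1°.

19.6°

Snell's law: sin θ₂ = (V₂/V₁)·sin θ₁ = (2576/1333)·sin 10.0° = 0.3356.
θ₂ = sin⁻¹(0.3356) = 19.61° (from vertical).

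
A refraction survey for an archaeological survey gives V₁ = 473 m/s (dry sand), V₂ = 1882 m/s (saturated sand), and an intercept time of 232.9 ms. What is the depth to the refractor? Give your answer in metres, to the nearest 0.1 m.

h = tᵢ·V₁·V₂ / (2·√(V₂²−V₁²)).
√(V₂²−V₁²) = √(1882² − 473²) = 1821.6 m/s.
h = 0.2329 s × 473 × 1882 / (2 × 1821.6) = 56.91 m.

56.9 m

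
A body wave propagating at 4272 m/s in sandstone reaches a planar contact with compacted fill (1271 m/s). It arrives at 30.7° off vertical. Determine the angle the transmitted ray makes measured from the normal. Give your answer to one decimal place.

sin θ₁/V₁ = sin θ₂/V₂ ⇒ sin θ₂ = 1271·sin 30.7°/4272 = 1271·0.5105/4272 = 0.1519.
θ₂ = sin⁻¹(0.1519) = 8.74° (from vertical).

8.7°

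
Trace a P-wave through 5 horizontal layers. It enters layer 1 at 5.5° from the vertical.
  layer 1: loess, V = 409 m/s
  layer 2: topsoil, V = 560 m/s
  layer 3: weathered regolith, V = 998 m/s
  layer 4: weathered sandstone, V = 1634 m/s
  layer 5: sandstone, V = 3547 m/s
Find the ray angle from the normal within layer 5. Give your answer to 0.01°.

56.22°

Snell's law across each interface conserves sin θ / V, so sin θ_5 = V_5·sin θ₁/V₁.
sin θ_5 = 3547 × sin 5.5° / 409 = 0.8312.
θ_5 = arcsin 0.8312 = 56.22°.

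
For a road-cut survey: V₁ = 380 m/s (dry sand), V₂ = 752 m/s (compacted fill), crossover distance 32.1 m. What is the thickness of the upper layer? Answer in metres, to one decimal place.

x_cross = 2h·√((V₂+V₁)/(V₂−V₁)) → h = x_cross / (2·√((V₂+V₁)/(V₂−V₁))).
√((V₂+V₁)/(V₂−V₁)) = √((752+380)/(752−380)) = 1.7444.
h = 32.1 / (2·1.7444) = 9.20 m.

9.2 m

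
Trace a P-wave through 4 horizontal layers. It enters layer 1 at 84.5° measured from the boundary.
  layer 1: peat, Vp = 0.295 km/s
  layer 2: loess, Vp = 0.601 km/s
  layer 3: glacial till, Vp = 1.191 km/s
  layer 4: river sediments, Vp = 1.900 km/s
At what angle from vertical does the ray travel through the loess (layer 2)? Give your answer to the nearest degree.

11°

From the normal: θ₁ = 90° − 84.5° = 5.5°.
Ray parameter p = sin 5.5° / 0.295 = 3.2490e-01 s/km.
sin θ_2 = p·V_2 = 3.2490e-01 × 0.601 = 0.1953.
θ_2 = 11.26° from the vertical.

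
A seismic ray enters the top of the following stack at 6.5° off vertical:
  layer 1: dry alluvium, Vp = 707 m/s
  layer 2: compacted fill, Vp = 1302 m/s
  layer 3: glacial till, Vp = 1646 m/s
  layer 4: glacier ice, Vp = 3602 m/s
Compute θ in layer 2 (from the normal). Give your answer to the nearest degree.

Snell's law across each interface conserves sin θ / V, so sin θ_2 = V_2·sin θ₁/V₁.
sin θ_2 = 1302 × sin 6.5° / 707 = 0.2085.
θ_2 = arcsin 0.2085 = 12.03°.

12°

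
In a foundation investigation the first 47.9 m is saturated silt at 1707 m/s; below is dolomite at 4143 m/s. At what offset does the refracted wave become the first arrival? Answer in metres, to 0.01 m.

148.46 m

θ_c = arcsin(1707/4143) = 24.33°, so cos θ_c = 0.9112 and tᵢ = 2h cos θ_c/V₁ = 0.0511 s.
At crossover x/V₁ = x/V₂ + tᵢ ⇒ x = tᵢ/(1/V₁ − 1/V₂) = 0.05114/(5.8582e-04 − 2.4137e-04) = 148.46 m.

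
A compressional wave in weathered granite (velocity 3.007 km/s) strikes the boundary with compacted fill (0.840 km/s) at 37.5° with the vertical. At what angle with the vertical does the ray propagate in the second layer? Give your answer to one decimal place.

sin θ₁/V₁ = sin θ₂/V₂ ⇒ sin θ₂ = 0.840·sin 37.5°/3.007 = 0.840·0.6088/3.007 = 0.1701.
θ₂ = sin⁻¹(0.1701) = 9.79° (from vertical).

9.8°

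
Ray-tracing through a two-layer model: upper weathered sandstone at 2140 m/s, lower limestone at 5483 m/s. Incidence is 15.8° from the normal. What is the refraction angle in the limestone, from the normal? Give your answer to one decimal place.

44.2°

sin θ₁/V₁ = sin θ₂/V₂ ⇒ sin θ₂ = 5483·sin 15.8°/2140 = 5483·0.2723/2140 = 0.6976.
θ₂ = sin⁻¹(0.6976) = 44.24° (from vertical).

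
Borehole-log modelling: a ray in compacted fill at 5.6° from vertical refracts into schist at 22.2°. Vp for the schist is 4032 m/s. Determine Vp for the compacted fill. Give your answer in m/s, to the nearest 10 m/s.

Snell's law: sin 5.6°/V₁ = sin 22.2°/V₂.
V₁ = V₂·sin 5.6°/sin 22.2° = 4032 × 0.2583 = 1041.32 m/s.

1040 m/s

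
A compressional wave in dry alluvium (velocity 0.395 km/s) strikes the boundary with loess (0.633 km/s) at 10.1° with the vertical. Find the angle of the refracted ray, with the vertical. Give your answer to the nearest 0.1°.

sin θ₁/V₁ = sin θ₂/V₂ ⇒ sin θ₂ = 0.633·sin 10.1°/0.395 = 0.633·0.1754/0.395 = 0.2810.
θ₂ = arcsin 0.2810 = 16.32° from the normal.

16.3°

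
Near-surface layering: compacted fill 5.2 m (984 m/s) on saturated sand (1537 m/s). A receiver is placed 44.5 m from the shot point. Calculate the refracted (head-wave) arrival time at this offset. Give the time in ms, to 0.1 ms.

37.1 ms

t = x/V₂ + 2h·√(V₂²−V₁²)/(V₁V₂).
√(V₂²−V₁²) = √(1537²−984²) = 1180.7 m/s; delay term = 2·5.2·1180.7/(984·1537) = 0.00812 s.
t = 44.5/1537 + 0.00812 = 0.03707 s.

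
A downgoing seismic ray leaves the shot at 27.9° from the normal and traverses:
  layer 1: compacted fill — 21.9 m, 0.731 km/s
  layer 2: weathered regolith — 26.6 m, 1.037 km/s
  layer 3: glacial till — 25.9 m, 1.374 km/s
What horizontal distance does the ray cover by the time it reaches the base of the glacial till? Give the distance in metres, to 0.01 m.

p = sin θ₁/V₁ = sin 27.9°/0.731 = 6.4012e-01 s/km is conserved through the stack.
Layer 1: θ = 27.90°; offset = 21.9·tan 27.90° = 11.5955 m.
Layer 2: sin θ = p·1.037 = 0.6638 → θ = 41.59°; offset = 26.6·tan 41.59° = 23.6090 m.
Layer 3: sin θ = p·1.374 = 0.8795 → θ = 61.59°; offset = 25.9·tan 61.59° = 47.8722 m.
Σ offsets = 83.0767 m.

83.08 m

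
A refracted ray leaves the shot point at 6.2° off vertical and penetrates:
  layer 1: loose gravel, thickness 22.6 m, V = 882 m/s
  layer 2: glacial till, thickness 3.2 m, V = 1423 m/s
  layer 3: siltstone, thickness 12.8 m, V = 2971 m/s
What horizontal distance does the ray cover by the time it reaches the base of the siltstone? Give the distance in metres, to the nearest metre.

8 m

Apply Snell's law at each interface; in layer i the horizontal offset is hᵢ·tan θᵢ.
Layer 1: θ = 6.20°; offset = 22.6·tan 6.20° = 2.455 m.
Layer 2: sin θ = 1423·sin 6.2°/882 = 0.1742, θ = 10.03°; offset = 3.2·tan 10.03° = 0.566 m.
Layer 3: sin θ = 2971·sin 6.2°/882 = 0.3638, θ = 21.33°; offset = 12.8·tan 21.33° = 4.999 m.
Total horizontal offset = 8.020 m.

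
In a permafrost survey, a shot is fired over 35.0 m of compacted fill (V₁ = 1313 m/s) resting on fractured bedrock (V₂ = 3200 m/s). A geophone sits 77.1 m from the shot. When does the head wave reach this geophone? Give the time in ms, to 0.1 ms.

72.7 ms

t = x/V₂ + 2h·√(V₂²−V₁²)/(V₁V₂).
√(V₂²−V₁²) = √(3200²−1313²) = 2918.2 m/s; delay term = 2·35.0·2918.2/(1313·3200) = 0.04862 s.
t = 77.1/3200 + 0.04862 = 0.07271 s.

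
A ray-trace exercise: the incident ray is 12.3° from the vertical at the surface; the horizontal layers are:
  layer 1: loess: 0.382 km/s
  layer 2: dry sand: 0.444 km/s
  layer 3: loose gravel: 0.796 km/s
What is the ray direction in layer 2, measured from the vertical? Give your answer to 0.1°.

14.3°

Ray parameter p = sin 12.3° / 0.382 = 5.5767e-01 s/km.
sin θ_2 = p·V_2 = 5.5767e-01 × 0.444 = 0.2476.
θ_2 = arcsin 0.2476 = 14.34°.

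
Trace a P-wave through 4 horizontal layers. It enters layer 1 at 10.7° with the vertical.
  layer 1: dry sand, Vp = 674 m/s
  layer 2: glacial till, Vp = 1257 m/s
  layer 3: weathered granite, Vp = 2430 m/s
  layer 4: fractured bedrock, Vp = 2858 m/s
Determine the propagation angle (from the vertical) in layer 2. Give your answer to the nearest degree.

20°

Ray parameter p = sin 10.7° / 674 = 2.7547e-04 s/m.
sin θ_2 = p·V_2 = 2.7547e-04 × 1257 = 0.3463.
θ_2 = arcsin 0.3463 = 20.26°.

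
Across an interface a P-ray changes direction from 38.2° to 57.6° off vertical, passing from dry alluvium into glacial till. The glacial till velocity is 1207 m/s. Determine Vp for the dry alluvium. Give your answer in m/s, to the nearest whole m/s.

884 m/s

sin 38.2° = 0.6184; sin 57.6° = 0.8443.
V₁ = V₂·(sin θ₁/sin θ₂) = 1207·(0.6184/0.8443) = 884.04 m/s.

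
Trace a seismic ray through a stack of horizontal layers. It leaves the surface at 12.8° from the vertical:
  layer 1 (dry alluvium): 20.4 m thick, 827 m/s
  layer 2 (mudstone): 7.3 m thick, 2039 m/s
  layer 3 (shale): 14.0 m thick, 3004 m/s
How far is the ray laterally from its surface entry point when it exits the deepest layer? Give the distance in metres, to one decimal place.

28.4 m

Apply Snell's law at each interface; in layer i the horizontal offset is hᵢ·tan θᵢ.
Layer 1: θ = 12.80°; offset = 20.4·tan 12.80° = 4.635 m.
Layer 2: sin θ = 2039·sin 12.8°/827 = 0.5462, θ = 33.11°; offset = 7.3·tan 33.11° = 4.760 m.
Layer 3: sin θ = 3004·sin 12.8°/827 = 0.8048, θ = 53.59°; offset = 14.0·tan 53.59° = 18.980 m.
Summing the layer offsets gives 28.375 m.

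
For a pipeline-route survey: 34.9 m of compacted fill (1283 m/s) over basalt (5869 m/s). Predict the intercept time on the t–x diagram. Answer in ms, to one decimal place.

tᵢ = 2h·√(V₂²−V₁²)/(V₁V₂).
√(V₂²−V₁²) = √(5869²−1283²) = 5727.0 m/s.
tᵢ = 2·34.9·5727.0/(1283·5869) = 0.05309 s.

53.1 ms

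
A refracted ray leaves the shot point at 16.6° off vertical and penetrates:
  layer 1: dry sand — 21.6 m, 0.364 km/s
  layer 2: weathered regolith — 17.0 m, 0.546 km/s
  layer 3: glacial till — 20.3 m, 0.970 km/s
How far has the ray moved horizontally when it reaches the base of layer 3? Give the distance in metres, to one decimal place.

38.3 m

Ray parameter p = sin 16.6° / 0.364 km/s = 7.8486e-01 s/km.
Layer 1: θ = 16.60°; offset = 21.6·tan 16.60° = 6.439 m.
Layer 2: sin θ = p·0.546 = 0.4285 → θ = 25.37°; offset = 17.0·tan 25.37° = 8.063 m.
Layer 3: sin θ = p·0.970 = 0.7613 → θ = 49.58°; offset = 20.3·tan 49.58° = 23.836 m.
Σ offsets = 38.338 m.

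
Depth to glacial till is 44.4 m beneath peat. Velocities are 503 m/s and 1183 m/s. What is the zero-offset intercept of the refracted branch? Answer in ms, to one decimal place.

159.8 ms

tᵢ = 2h·√(V₂²−V₁²)/(V₁V₂).
√(V₂²−V₁²) = √(1183²−503²) = 1070.7 m/s.
tᵢ = 2·44.4·1070.7/(503·1183) = 0.15979 s.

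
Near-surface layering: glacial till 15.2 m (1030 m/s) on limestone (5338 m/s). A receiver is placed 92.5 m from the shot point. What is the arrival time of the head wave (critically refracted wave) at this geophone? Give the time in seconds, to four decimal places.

θ_c = arcsin(V₁/V₂) = arcsin(1030/5338) = 11.13°, cos θ_c = 0.9812.
Intercept time tᵢ = 2h cos θ_c / V₁ = 2·15.2·0.9812/1030 = 0.02896 s.
t = x/V₂ + tᵢ = 92.5/5338 + 0.02896 = 0.04629 s.

0.0463 s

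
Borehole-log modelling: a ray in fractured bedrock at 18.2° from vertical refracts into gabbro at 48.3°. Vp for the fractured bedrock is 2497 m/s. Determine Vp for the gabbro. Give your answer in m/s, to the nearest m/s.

Snell's law: sin 18.2°/V₁ = sin 48.3°/V₂.
V₂ = V₁·sin 48.3°/sin 18.2° = 2497 × 2.3905 = 5969.09 m/s.

5969 m/s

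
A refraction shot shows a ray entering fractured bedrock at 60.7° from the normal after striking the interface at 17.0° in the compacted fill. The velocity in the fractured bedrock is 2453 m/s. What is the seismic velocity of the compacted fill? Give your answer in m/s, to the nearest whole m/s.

sin 17.0° = 0.2924; sin 60.7° = 0.8721.
V₁ = V₂·(sin θ₁/sin θ₂) = 2453·(0.2924/0.8721) = 822.40 m/s.

822 m/s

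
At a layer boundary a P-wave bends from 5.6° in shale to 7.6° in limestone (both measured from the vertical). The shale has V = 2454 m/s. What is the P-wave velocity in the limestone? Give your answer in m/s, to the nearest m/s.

3326 m/s

sin 5.6° = 0.0976; sin 7.6° = 0.1323.
V₂ = V₁·(sin θ₂/sin θ₁) = 2454·(0.1323/0.0976) = 3325.96 m/s.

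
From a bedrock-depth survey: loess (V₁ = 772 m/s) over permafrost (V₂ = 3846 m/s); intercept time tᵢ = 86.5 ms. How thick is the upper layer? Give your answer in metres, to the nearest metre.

h = tᵢ·V₁·V₂ / (2·√(V₂²−V₁²)).
√(V₂²−V₁²) = √(3846² − 772²) = 3767.7 m/s.
h = 0.0865 s × 772 × 3846 / (2 × 3767.7) = 34.08 m.

34 m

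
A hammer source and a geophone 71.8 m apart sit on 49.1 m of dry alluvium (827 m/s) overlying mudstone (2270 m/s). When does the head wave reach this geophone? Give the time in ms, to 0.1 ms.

θ_c = arcsin(V₁/V₂) = arcsin(827/2270) = 21.37°, cos θ_c = 0.9313.
Intercept time tᵢ = 2h cos θ_c / V₁ = 2·49.1·0.9313/827 = 0.11058 s.
t = x/V₂ + tᵢ = 71.8/2270 + 0.11058 = 0.14221 s.

142.2 ms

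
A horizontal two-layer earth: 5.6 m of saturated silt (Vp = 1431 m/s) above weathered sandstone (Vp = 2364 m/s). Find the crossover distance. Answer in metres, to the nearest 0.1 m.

x_cross = 2h·√((V₂+V₁)/(V₂−V₁)).
(V₂+V₁)/(V₂−V₁) = (2364+1431)/(2364−1431) = 4.0675; √ = 2.0168.
x_cross = 2·5.6·2.0168 = 22.59 m.

22.6 m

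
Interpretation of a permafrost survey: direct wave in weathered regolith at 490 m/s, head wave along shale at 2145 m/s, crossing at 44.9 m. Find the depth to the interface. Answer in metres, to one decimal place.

h = (x_cross/2)·√((V₂−V₁)/(V₂+V₁)).
(V₂−V₁)/(V₂+V₁) = (2145−490)/(2145+490) = 0.6281; √ = 0.7925.
h = (44.9/2)·0.7925 = 17.79 m.

17.8 m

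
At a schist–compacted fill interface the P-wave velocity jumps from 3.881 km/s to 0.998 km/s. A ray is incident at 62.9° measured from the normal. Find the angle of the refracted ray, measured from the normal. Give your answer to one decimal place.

13.2°

Snell's law: sin θ₂ = (V₂/V₁)·sin θ₁ = (0.998/3.881)·sin 62.9° = 0.2289.
θ₂ = sin⁻¹(0.2289) = 13.23° (from vertical).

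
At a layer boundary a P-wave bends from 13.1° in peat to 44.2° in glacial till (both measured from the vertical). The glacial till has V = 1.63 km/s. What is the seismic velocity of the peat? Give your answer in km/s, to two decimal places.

sin 13.1° = 0.2267; sin 44.2° = 0.6972.
V₁ = V₂·(sin θ₁/sin θ₂) = 1.63·(0.2267/0.6972) = 0.53 km/s.

0.53 km/s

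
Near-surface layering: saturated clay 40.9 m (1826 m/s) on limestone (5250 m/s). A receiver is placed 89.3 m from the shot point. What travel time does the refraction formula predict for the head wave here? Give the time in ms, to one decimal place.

59.0 ms

θ_c = arcsin(V₁/V₂) = arcsin(1826/5250) = 20.35°, cos θ_c = 0.9376.
Intercept time tᵢ = 2h cos θ_c / V₁ = 2·40.9·0.9376/1826 = 0.04200 s.
t = x/V₂ + tᵢ = 89.3/5250 + 0.04200 = 0.05901 s.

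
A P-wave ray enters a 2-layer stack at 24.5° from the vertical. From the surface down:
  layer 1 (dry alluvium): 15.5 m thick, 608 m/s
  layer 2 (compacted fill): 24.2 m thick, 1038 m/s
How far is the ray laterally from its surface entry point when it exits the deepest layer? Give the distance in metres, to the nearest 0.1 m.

31.3 m

Ray parameter p = sin 24.5° / 608 m/s = 6.8206e-04 s/m.
Layer 1: θ = 24.50°; offset = 15.5·tan 24.50° = 7.064 m.
Layer 2: sin θ = p·1038 = 0.7080 → θ = 45.07°; offset = 24.2·tan 45.07° = 24.260 m.
Summing the layer offsets gives 31.324 m.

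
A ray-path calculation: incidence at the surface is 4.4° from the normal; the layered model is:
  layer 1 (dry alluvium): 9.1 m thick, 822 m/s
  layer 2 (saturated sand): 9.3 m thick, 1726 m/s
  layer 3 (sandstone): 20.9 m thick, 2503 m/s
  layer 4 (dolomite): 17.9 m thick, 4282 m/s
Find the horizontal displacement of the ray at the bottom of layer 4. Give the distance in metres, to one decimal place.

15.0 m

Apply Snell's law at each interface; in layer i the horizontal offset is hᵢ·tan θᵢ.
Layer 1: θ = 4.40°; offset = 9.1·tan 4.40° = 0.700 m.
Layer 2: sin θ = 1726·sin 4.4°/822 = 0.1611, θ = 9.27°; offset = 9.3·tan 9.27° = 1.518 m.
Layer 3: sin θ = 2503·sin 4.4°/822 = 0.2336, θ = 13.51°; offset = 20.9·tan 13.51° = 5.021 m.
Layer 4: sin θ = 4282·sin 4.4°/822 = 0.3996, θ = 23.56°; offset = 17.9·tan 23.56° = 7.804 m.
Total horizontal offset = 15.044 m.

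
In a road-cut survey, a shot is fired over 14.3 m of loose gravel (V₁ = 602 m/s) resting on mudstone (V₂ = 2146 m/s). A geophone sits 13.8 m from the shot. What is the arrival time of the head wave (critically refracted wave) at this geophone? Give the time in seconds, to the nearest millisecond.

t = x/V₂ + 2h·√(V₂²−V₁²)/(V₁V₂).
√(V₂²−V₁²) = √(2146²−602²) = 2059.8 m/s; delay term = 2·14.3·2059.8/(602·2146) = 0.04560 s.
t = 13.8/2146 + 0.04560 = 0.05203 s.

0.052 s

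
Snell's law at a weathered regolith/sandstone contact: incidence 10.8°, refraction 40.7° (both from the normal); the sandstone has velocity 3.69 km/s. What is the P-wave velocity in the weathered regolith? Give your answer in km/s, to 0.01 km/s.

sin 10.8° = 0.1874; sin 40.7° = 0.6521.
V₁ = V₂·(sin θ₁/sin θ₂) = 3.69·(0.1874/0.6521) = 1.06 km/s.

1.06 km/s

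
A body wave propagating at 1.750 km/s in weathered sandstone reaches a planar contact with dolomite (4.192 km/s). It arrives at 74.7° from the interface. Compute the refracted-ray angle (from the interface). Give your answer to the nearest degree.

Angle from the normal: 90° − 74.7° = 15.3°.
Snell's law: sin θ₂ = (V₂/V₁)·sin θ₁ = (4.192/1.750)·sin 15.3° = 0.6321.
θ₂ = arcsin 0.6321 = 39.20° from the normal.
From the interface: 90° − 39.20° = 50.80°.

51°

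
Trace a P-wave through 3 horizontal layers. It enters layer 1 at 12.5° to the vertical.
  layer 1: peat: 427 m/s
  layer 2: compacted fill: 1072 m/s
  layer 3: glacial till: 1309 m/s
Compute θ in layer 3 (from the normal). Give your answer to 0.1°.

Ray parameter p = sin 12.5° / 427 = 5.0688e-04 s/m.
sin θ_3 = p·V_3 = 5.0688e-04 × 1309 = 0.6635.
θ_3 = 41.57° from the vertical.

41.6°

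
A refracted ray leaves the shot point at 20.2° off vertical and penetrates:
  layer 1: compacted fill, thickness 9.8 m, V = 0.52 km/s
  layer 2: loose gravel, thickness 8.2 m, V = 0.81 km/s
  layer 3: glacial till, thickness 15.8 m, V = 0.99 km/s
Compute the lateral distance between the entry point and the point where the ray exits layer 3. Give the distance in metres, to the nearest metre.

23 m

Apply Snell's law at each interface; in layer i the horizontal offset is hᵢ·tan θᵢ.
Layer 1: θ = 20.20°; offset = 9.8·tan 20.20° = 3.606 m.
Layer 2: sin θ = 0.81·sin 20.2°/0.52 = 0.5379, θ = 32.54°; offset = 8.2·tan 32.54° = 5.232 m.
Layer 3: sin θ = 0.99·sin 20.2°/0.52 = 0.6574, θ = 41.10°; offset = 15.8·tan 41.10° = 13.784 m.
Summing the layer offsets gives 22.621 m.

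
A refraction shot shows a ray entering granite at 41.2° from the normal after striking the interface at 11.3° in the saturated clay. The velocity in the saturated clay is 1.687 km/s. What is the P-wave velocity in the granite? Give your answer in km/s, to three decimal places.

5.671 km/s

Snell's law: sin 11.3°/V₁ = sin 41.2°/V₂.
V₂ = V₁·sin 41.2°/sin 11.3° = 1.687 × 3.3616 = 5.671 km/s.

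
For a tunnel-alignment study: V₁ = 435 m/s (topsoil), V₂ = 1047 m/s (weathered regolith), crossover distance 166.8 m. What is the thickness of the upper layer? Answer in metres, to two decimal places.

53.59 m

x_cross = 2h·√((V₂+V₁)/(V₂−V₁)) → h = x_cross / (2·√((V₂+V₁)/(V₂−V₁))).
√((V₂+V₁)/(V₂−V₁)) = √((1047+435)/(1047−435)) = 1.5561.
h = 166.8 / (2·1.5561) = 53.59 m.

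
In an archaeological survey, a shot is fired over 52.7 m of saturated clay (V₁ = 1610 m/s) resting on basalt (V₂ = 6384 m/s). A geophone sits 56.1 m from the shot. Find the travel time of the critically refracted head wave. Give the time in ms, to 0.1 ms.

t = x/V₂ + 2h·√(V₂²−V₁²)/(V₁V₂).
√(V₂²−V₁²) = √(6384²−1610²) = 6177.6 m/s; delay term = 2·52.7·6177.6/(1610·6384) = 0.06335 s.
t = 56.1/6384 + 0.06335 = 0.07214 s.

72.1 ms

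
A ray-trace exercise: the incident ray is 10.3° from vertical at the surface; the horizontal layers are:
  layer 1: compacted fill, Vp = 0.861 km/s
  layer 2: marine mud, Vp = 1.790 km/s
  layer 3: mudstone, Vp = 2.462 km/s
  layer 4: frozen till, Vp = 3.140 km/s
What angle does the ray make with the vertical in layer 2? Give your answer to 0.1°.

21.8°

Snell's law across each interface conserves sin θ / V, so sin θ_2 = V_2·sin θ₁/V₁.
sin θ_2 = 1.790 × sin 10.3° / 0.861 = 0.3717.
θ_2 = arcsin 0.3717 = 21.82°.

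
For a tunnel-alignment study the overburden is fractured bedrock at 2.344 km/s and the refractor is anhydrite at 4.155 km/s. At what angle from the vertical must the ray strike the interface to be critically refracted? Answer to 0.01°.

At critical incidence the refracted ray runs along the interface (θ₂ = 90°), so sin θ_c = V₁/V₂.
θ_c = arcsin(2.344/4.155) = arcsin 0.5641 = 34.34°.

34.34°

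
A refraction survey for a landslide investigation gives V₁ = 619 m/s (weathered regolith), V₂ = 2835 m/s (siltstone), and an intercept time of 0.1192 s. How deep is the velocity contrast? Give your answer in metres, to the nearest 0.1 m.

37.8 m

θ_c = arcsin(619/2835) = 12.61°; cos θ_c = 0.9759.
tᵢ = 2h cos θ_c/V₁ ⇒ h = tᵢ·V₁/(2 cos θ_c) = 0.1192·619/(2·0.9759) = 37.80 m.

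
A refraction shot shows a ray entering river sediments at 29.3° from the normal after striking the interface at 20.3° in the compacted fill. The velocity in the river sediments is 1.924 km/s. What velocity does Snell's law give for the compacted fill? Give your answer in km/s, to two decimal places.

1.36 km/s

Snell's law: sin 20.3°/V₁ = sin 29.3°/V₂.
V₁ = V₂·sin 20.3°/sin 29.3° = 1.924 × 0.7089 = 1.36 km/s.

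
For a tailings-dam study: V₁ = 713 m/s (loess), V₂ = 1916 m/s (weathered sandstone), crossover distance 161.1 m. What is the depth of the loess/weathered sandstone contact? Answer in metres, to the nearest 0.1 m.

h = (x_cross/2)·√((V₂−V₁)/(V₂+V₁)).
(V₂−V₁)/(V₂+V₁) = (1916−713)/(1916+713) = 0.4576; √ = 0.6765.
h = (161.1/2)·0.6765 = 54.49 m.

54.5 m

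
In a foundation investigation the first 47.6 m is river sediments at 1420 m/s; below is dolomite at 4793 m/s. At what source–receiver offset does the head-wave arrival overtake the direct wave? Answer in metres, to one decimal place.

x_cross = 2h·√((V₂+V₁)/(V₂−V₁)).
(V₂+V₁)/(V₂−V₁) = (4793+1420)/(4793−1420) = 1.8420; √ = 1.3572.
x_cross = 2·47.6·1.3572 = 129.21 m.

129.2 m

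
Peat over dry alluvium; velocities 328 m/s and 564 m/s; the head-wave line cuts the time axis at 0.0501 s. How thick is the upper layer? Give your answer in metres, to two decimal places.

10.10 m

θ_c = arcsin(328/564) = 35.56°; cos θ_c = 0.8135.
tᵢ = 2h cos θ_c/V₁ ⇒ h = tᵢ·V₁/(2 cos θ_c) = 0.0501·328/(2·0.8135) = 10.10 m.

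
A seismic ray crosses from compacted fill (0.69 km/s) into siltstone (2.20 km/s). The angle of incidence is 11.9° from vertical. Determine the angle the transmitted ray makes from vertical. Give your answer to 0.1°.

sin θ₁/V₁ = sin θ₂/V₂ ⇒ sin θ₂ = 2.20·sin 11.9°/0.69 = 2.20·0.2062/0.69 = 0.6575.
θ₂ = arcsin 0.6575 = 41.11° from the normal.

41.1°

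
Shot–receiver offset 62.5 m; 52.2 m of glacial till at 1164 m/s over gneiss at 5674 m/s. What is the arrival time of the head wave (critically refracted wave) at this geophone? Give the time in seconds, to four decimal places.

t = x/V₂ + 2h·√(V₂²−V₁²)/(V₁V₂).
√(V₂²−V₁²) = √(5674²−1164²) = 5553.3 m/s; delay term = 2·52.2·5553.3/(1164·5674) = 0.08778 s.
t = 62.5/5674 + 0.08778 = 0.09880 s.

0.0988 s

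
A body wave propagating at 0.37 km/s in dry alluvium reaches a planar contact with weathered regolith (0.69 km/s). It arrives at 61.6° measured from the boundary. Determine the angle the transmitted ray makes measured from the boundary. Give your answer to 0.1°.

Angle from the normal: 90° − 61.6° = 28.4°.
Snell's law: sin θ₂ = (V₂/V₁)·sin θ₁ = (0.69/0.37)·sin 28.4° = 0.8870.
θ₂ = arcsin 0.8870 = 62.50° from the normal.
From the interface: 90° − 62.50° = 27.50°.

27.5°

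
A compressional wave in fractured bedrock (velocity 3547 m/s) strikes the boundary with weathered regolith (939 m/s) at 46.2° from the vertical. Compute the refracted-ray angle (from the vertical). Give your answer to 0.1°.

sin θ₁/V₁ = sin θ₂/V₂ ⇒ sin θ₂ = 939·sin 46.2°/3547 = 939·0.7218/3547 = 0.1911.
θ₂ = arcsin 0.1911 = 11.02° from the normal.

11.0°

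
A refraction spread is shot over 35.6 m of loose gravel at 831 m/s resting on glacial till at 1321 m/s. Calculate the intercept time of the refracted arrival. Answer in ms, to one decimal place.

66.6 ms

tᵢ = 2h·√(V₂²−V₁²)/(V₁V₂).
√(V₂²−V₁²) = √(1321²−831²) = 1026.9 m/s.
tᵢ = 2·35.6·1026.9/(831·1321) = 0.06660 s.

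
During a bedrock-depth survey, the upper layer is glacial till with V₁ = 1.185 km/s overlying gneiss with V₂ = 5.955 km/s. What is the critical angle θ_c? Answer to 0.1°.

11.5°

Critical incidence: sin θ_c = V₁/V₂ = 1.185/5.955 = 0.1990.
θ_c = arcsin 0.1990 = 11.48°.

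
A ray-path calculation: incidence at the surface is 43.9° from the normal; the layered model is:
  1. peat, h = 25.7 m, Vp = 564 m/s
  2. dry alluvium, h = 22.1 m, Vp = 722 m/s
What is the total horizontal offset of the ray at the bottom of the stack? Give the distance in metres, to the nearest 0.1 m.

Apply Snell's law at each interface; in layer i the horizontal offset is hᵢ·tan θᵢ.
Layer 1: θ = 43.90°; offset = 25.7·tan 43.90° = 24.732 m.
Layer 2: sin θ = 722·sin 43.9°/564 = 0.8877, θ = 62.58°; offset = 22.1·tan 62.58° = 42.598 m.
Total horizontal offset = 67.330 m.

67.3 m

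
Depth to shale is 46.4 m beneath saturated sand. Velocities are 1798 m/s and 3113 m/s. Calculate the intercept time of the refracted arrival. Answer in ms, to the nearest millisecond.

tᵢ = 2h·√(V₂²−V₁²)/(V₁V₂).
√(V₂²−V₁²) = √(3113²−1798²) = 2541.3 m/s.
tᵢ = 2·46.4·2541.3/(1798·3113) = 0.04213 s.

42 ms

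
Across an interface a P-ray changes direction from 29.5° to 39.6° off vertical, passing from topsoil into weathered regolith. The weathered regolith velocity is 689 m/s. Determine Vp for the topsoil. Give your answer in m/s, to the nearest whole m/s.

Snell's law: sin 29.5°/V₁ = sin 39.6°/V₂.
V₁ = V₂·sin 29.5°/sin 39.6° = 689 × 0.7725 = 532.27 m/s.

532 m/s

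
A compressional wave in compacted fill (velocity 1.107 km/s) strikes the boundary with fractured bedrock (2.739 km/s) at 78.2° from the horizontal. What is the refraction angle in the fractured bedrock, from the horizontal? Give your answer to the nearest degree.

60°

Convert to the normal: θ₁ = 90° − 78.2° = 11.8°.
sin θ₁/V₁ = sin θ₂/V₂ ⇒ sin θ₂ = 2.739·sin 11.8°/1.107 = 2.739·0.2045/1.107 = 0.5060.
θ₂ = sin⁻¹(0.5060) = 30.40° (from vertical).
From the interface: 90° − 30.40° = 59.60°.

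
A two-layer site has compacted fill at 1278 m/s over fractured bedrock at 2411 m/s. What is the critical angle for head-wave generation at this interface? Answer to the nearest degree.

32°

Critical incidence: sin θ_c = V₁/V₂ = 1278/2411 = 0.5301.
θ_c = arcsin 0.5301 = 32.01°.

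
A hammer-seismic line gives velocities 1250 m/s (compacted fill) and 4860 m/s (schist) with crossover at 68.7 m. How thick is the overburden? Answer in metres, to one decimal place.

26.4 m

h = (x_cross/2)·√((V₂−V₁)/(V₂+V₁)).
(V₂−V₁)/(V₂+V₁) = (4860−1250)/(4860+1250) = 0.5908; √ = 0.7687.
h = (68.7/2)·0.7687 = 26.40 m.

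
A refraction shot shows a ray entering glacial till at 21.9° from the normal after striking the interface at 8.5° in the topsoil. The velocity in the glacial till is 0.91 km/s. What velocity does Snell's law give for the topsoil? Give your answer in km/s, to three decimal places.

Snell's law: sin 8.5°/V₁ = sin 21.9°/V₂.
V₁ = V₂·sin 8.5°/sin 21.9° = 0.91 × 0.3963 = 0.361 km/s.

0.361 km/s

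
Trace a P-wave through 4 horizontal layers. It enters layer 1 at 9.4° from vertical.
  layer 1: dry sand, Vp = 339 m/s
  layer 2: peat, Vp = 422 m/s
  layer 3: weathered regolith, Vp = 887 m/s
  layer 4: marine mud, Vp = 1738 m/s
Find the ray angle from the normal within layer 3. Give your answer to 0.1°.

25.3°

Snell's law across each interface conserves sin θ / V, so sin θ_3 = V_3·sin θ₁/V₁.
sin θ_3 = 887 × sin 9.4° / 339 = 0.4273.
θ_3 = 25.30° from the vertical.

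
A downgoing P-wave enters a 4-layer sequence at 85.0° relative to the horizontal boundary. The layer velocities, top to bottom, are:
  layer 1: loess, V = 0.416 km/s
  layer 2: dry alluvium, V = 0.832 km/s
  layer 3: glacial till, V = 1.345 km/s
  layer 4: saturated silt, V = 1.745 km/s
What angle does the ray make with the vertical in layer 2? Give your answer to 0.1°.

From the normal: θ₁ = 90° − 85.0° = 5.0°.
Ray parameter p = sin 5.0° / 0.416 = 2.0951e-01 s/km.
sin θ_2 = p·V_2 = 2.0951e-01 × 0.832 = 0.1743.
θ_2 = arcsin 0.1743 = 10.04°.

10.0°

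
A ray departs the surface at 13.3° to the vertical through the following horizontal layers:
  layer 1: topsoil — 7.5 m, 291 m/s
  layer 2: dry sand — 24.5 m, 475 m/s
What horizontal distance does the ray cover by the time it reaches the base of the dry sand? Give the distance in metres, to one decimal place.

11.7 m

Ray parameter p = sin 13.3° / 291 m/s = 7.9055e-04 s/m.
Layer 1: θ = 13.30°; offset = 7.5·tan 13.30° = 1.773 m.
Layer 2: sin θ = p·475 = 0.3755 → θ = 22.06°; offset = 24.5·tan 22.06° = 9.926 m.
Σ offsets = 11.699 m.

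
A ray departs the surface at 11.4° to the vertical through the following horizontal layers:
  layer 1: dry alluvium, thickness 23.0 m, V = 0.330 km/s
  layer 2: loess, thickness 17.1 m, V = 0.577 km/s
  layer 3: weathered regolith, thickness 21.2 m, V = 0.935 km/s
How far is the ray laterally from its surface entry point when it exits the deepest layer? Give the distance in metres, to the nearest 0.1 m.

25.3 m

p = sin θ₁/V₁ = sin 11.4°/0.330 = 5.9896e-01 s/km is conserved through the stack.
Layer 1: θ = 11.40°; offset = 23.0·tan 11.40° = 4.638 m.
Layer 2: sin θ = p·0.577 = 0.3456 → θ = 20.22°; offset = 17.1·tan 20.22° = 6.298 m.
Layer 3: sin θ = p·0.935 = 0.5600 → θ = 34.06°; offset = 21.2·tan 34.06° = 14.331 m.
Summing the layer offsets gives 25.266 m.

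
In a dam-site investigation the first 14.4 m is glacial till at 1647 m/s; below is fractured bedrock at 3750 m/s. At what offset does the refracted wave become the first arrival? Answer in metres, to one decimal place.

46.1 m

θ_c = arcsin(1647/3750) = 26.05°, so cos θ_c = 0.8984 and tᵢ = 2h cos θ_c/V₁ = 0.0157 s.
At crossover x/V₁ = x/V₂ + tᵢ ⇒ x = tᵢ/(1/V₁ − 1/V₂) = 0.01571/(6.0716e-04 − 2.6667e-04) = 46.14 m.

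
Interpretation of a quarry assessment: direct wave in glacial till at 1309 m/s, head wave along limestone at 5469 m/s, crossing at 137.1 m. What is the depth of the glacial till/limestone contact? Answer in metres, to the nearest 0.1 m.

53.7 m

h = (x_cross/2)·√((V₂−V₁)/(V₂+V₁)).
(V₂−V₁)/(V₂+V₁) = (5469−1309)/(5469+1309) = 0.6138; √ = 0.7834.
h = (137.1/2)·0.7834 = 53.70 m.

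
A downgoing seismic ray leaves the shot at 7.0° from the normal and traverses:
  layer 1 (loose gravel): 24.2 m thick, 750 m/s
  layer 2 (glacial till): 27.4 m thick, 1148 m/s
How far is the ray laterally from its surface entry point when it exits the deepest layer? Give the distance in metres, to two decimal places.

Apply Snell's law at each interface; in layer i the horizontal offset is hᵢ·tan θᵢ.
Layer 1: θ = 7.00°; offset = 24.2·tan 7.00° = 2.9714 m.
Layer 2: sin θ = 1148·sin 7.0°/750 = 0.1865, θ = 10.75°; offset = 27.4·tan 10.75° = 5.2026 m.
Σ offsets = 8.1739 m.

8.17 m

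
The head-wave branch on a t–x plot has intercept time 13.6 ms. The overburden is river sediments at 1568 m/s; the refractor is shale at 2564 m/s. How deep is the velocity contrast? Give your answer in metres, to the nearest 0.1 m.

h = tᵢ·V₁·V₂ / (2·√(V₂²−V₁²)).
√(V₂²−V₁²) = √(2564² − 1568²) = 2028.7 m/s.
h = 0.0136 s × 1568 × 2564 / (2 × 2028.7) = 13.48 m.

13.5 m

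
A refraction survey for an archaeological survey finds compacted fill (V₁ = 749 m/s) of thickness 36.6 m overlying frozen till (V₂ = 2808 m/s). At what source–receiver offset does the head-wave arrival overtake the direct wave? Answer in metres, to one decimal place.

96.2 m

θ_c = arcsin(749/2808) = 15.47°, so cos θ_c = 0.9638 and tᵢ = 2h cos θ_c/V₁ = 0.0942 s.
At crossover x/V₁ = x/V₂ + tᵢ ⇒ x = tᵢ/(1/V₁ − 1/V₂) = 0.09419/(1.3351e-03 − 3.5613e-04) = 96.21 m.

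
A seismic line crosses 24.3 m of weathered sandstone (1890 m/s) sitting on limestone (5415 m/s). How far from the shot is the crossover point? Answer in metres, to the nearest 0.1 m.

x_cross = 2h·√((V₂+V₁)/(V₂−V₁)).
(V₂+V₁)/(V₂−V₁) = (5415+1890)/(5415−1890) = 2.0723; √ = 1.4396.
x_cross = 2·24.3·1.4396 = 69.96 m.

70.0 m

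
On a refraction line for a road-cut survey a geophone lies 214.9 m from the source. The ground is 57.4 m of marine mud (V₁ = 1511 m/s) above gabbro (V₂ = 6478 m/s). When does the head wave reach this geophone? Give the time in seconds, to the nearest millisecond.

0.107 s

t = x/V₂ + 2h·√(V₂²−V₁²)/(V₁V₂).
√(V₂²−V₁²) = √(6478²−1511²) = 6299.3 m/s; delay term = 2·57.4·6299.3/(1511·6478) = 0.07388 s.
t = 214.9/6478 + 0.07388 = 0.10705 s.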